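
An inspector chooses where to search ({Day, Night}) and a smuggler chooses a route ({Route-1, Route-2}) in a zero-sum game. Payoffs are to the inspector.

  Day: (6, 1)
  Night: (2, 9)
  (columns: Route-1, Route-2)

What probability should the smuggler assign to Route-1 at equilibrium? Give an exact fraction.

Row minima: Day → 1, Night → 2; maximin = 2.
Column maxima: Route-1 → 6, Route-2 → 9; minimax = 6.
2 ≠ 6, so there is no saddle point; optimal play is mixed.
Let the inspector play Day with probability p. Expected payoff against Route-1: 6p + 2(1−p) = 4p + 2; against Route-2: 1p + 9(1−p) = −8p + 9.
Setting these equal: 4p + 2 = −8p + 9 ⇒ 12p = 7 ⇒ p = 7/12, and the value is (4)·(7/12) + 2 = 13/3.
For the smuggler: with q = P(Route-1), equating Day's and Night's payoffs gives 5q + 1 = −7q + 9 ⇒ q = 2/3.

2/3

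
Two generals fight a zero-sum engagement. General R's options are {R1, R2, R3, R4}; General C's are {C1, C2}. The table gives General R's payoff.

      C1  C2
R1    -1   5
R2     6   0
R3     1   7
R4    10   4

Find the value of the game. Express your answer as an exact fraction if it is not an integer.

11/2

Row minima: R1 → -1, R2 → 0, R3 → 1, R4 → 4; maximin = 4.
Column maxima: C1 → 10, C2 → 7; minimax = 7.
4 ≠ 7, so there is no saddle point; optimal play is mixed.
R1 is strictly dominated by R3, so General R never plays it.
R2 is strictly dominated by R4, so General R never plays it.
On the remaining 2×2 (R3, R4 vs C1, C2):
Let General R play R3 with probability p. Expected payoff against C1: 1p + 10(1−p) = −9p + 10; against C2: 7p + 4(1−p) = 3p + 4.
Setting these equal: −9p + 10 = 3p + 4 ⇒ −12p = -6 ⇒ p = 1/2, and the value is (-9)·(1/2) + 10 = 11/2.
For General C: with q = P(C1), equating R3's and R4's payoffs gives −6q + 7 = 6q + 4 ⇒ q = 1/4.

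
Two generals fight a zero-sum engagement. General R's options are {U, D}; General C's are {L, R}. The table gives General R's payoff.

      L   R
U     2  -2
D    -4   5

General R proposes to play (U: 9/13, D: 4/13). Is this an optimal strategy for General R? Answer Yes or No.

Against L this mix gives (9/13)·2 + (4/13)·(-4) = 2/13.
Against R this mix gives (9/13)·(-2) + (4/13)·5 = 2/13.
All of General C's active replies (L, R) yield 2/13, and no column does worse for General R. The mix makes General C indifferent and guarantees 2/13, so it is optimal.

Yes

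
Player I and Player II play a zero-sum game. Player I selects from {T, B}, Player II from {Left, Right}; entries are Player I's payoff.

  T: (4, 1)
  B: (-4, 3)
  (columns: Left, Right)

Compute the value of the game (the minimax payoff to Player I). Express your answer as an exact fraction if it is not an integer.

8/5

Row minima: T → 1, B → -4; maximin = 1.
Column maxima: Left → 4, Right → 3; minimax = 3.
1 ≠ 3, so there is no saddle point; optimal play is mixed.
Let Player I play T with probability p. Expected payoff against Left: 4p + (-4)(1−p) = 8p − 4; against Right: 1p + 3(1−p) = −2p + 3.
Setting these equal: 8p − 4 = −2p + 3 ⇒ 10p = 7 ⇒ p = 7/10, and the value is (8)·(7/10) − 4 = 8/5.
For Player II: with q = P(Left), equating T's and B's payoffs gives 3q + 1 = −7q + 3 ⇒ q = 1/5.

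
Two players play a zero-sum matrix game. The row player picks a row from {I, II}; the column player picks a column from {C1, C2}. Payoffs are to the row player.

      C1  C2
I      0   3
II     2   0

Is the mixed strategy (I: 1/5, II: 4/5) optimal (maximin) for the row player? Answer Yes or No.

No

Against C1 this mix gives (1/5)·0 + (4/5)·2 = 8/5.
Against C2 this mix gives (1/5)·3 + (4/5)·0 = 3/5.
The column player will play C2, holding the row player to 3/5. Shifting weight toward the row that does better against C2 would raise this floor (the equalizing mix achieves 6/5 against both C2 and C1), so the proposed strategy is not optimal.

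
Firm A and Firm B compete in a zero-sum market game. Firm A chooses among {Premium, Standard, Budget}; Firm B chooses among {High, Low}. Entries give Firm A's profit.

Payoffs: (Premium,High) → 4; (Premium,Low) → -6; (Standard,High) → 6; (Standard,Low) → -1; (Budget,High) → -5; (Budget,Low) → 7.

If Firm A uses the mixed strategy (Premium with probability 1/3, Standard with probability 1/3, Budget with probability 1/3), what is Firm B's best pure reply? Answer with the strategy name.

Low

If Firm B plays High, Firm A's expected payoff is (1/3)·4 + (1/3)·6 + (1/3)·(-5) = 5/3.
If Firm B plays Low, Firm A's expected payoff is (1/3)·(-6) + (1/3)·(-1) + (1/3)·7 = 0.
Firm B minimizes Firm A's payoff; the smallest is 0, so the best response is Low.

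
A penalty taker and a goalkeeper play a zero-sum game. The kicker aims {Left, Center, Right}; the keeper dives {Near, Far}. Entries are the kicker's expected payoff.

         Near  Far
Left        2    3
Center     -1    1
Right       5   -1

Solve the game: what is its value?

17/7

Row minima: Left → 2, Center → -1, Right → -1; maximin = 2.
Column maxima: Near → 5, Far → 3; minimax = 3.
2 ≠ 3, so there is no saddle point; optimal play is mixed.
Center is strictly dominated by Left, so the kicker never plays it.
On the remaining 2×2 (Left, Right vs Near, Far):
Let the kicker play Left with probability p. Expected payoff against Near: 2p + 5(1−p) = −3p + 5; against Far: 3p + (-1)(1−p) = 4p − 1.
Setting these equal: −3p + 5 = 4p − 1 ⇒ −7p = -6 ⇒ p = 6/7, and the value is (-3)·(6/7) + 5 = 17/7.
For the keeper: with q = P(Near), equating Left's and Right's payoffs gives −q + 3 = 6q − 1 ⇒ q = 4/7.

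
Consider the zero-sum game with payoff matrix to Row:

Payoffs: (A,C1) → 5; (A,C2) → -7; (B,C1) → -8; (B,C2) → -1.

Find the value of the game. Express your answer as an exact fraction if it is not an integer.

-61/19

Row minima: A → -7, B → -8; maximin = -7.
Column maxima: C1 → 5, C2 → -1; minimax = -1.
-7 ≠ -1, so there is no saddle point; optimal play is mixed.
Let Row play A with probability p. Expected payoff against C1: 5p + (-8)(1−p) = 13p − 8; against C2: (-7)p + (-1)(1−p) = −6p − 1.
Setting these equal: 13p − 8 = −6p − 1 ⇒ 19p = 7 ⇒ p = 7/19, and the value is (13)·(7/19) − 8 = -61/19.
For Column: with q = P(C1), equating A's and B's payoffs gives 12q − 7 = −7q − 1 ⇒ q = 6/19.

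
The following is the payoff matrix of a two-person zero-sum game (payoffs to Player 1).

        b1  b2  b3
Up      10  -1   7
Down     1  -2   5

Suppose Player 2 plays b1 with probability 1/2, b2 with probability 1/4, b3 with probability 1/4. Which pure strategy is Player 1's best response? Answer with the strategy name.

Expected payoff of Up: (1/2)·10 + (1/4)·(-1) + (1/4)·7 = 13/2.
Expected payoff of Down: (1/2)·1 + (1/4)·(-2) + (1/4)·5 = 5/4.
The largest is 13/2, so Player 1's best response is Up.

Up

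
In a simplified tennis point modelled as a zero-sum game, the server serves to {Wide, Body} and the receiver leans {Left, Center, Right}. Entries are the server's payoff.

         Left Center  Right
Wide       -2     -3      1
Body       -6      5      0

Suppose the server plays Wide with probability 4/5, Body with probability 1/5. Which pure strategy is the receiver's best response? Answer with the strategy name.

If the receiver plays Left, the server's expected payoff is (4/5)·(-2) + (1/5)·(-6) = -14/5.
If the receiver plays Center, the server's expected payoff is (4/5)·(-3) + (1/5)·5 = -7/5.
If the receiver plays Right, the server's expected payoff is (4/5)·1 + (1/5)·0 = 4/5.
The receiver minimizes the server's payoff; the smallest is -14/5, so the best response is Left.

Left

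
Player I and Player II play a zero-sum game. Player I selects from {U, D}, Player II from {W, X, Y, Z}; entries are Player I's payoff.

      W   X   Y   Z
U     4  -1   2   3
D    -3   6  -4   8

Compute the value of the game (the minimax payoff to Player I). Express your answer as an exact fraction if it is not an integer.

Row minima: U → -1, D → -4; maximin = -1.
Column maxima: W → 4, X → 6, Y → 2, Z → 8; minimax = 2.
-1 ≠ 2, so there is no saddle point; optimal play is mixed.
W is strictly dominated by Y (it gives Player I strictly more in every row), so Player II never plays it.
Z is strictly dominated by X (it gives Player I strictly more in every row), so Player II never plays it.
On the remaining 2×2 (U, D vs X, Y):
Let Player I play U with probability p. Expected payoff against X: (-1)p + 6(1−p) = −7p + 6; against Y: 2p + (-4)(1−p) = 6p − 4.
Setting these equal: −7p + 6 = 6p − 4 ⇒ −13p = -10 ⇒ p = 10/13, and the value is (-7)·(10/13) + 6 = 8/13.
For Player II: with q = P(X), equating U's and D's payoffs gives −3q + 2 = 10q − 4 ⇒ q = 6/13.

8/13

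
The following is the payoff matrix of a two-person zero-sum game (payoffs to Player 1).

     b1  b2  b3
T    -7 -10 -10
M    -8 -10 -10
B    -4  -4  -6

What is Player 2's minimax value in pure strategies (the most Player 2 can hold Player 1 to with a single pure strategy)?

-6

Column maxima: b1 → -4, b2 → -4, b3 → -6.
The smallest of these is -6.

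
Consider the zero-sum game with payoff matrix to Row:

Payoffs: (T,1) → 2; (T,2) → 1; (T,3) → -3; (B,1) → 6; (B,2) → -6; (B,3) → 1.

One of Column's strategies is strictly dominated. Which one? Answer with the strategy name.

1

2 holds Row's payoff strictly below 1 in every row: 1 < 2, -6 < 6.
So 1 is strictly dominated for Column.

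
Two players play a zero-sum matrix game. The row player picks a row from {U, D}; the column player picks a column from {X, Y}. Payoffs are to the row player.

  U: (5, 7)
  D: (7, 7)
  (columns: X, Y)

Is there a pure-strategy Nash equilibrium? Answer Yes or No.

Yes

Row minima: U → 5, D → 7; maximin = 7.
Column maxima: X → 7, Y → 7; minimax = 7.
maximin = minimax = 7, so a saddle point exists.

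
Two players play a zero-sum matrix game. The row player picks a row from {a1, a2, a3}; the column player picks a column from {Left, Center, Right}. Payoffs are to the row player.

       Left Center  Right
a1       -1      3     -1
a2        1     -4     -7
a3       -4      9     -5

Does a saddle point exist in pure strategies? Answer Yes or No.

Row minima: a1 → -1, a2 → -7, a3 → -5; maximin = -1.
Column maxima: Left → 1, Center → 9, Right → -1; minimax = -1.
maximin = minimax = -1, so a saddle point exists.

Yes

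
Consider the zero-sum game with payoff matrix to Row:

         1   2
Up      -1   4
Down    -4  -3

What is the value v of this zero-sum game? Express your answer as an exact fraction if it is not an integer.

Row minima: Up → -1, Down → -4; maximin = -1.
Column maxima: 1 → -1, 2 → 4; minimax = -1.
Since maximin = minimax = -1, there is a saddle point and the value is -1.

-1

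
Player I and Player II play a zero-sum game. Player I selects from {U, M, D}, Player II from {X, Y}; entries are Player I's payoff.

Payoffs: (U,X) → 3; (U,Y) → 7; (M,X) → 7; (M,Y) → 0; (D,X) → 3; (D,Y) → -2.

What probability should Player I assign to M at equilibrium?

Row minima: U → 3, M → 0, D → -2; maximin = 3.
Column maxima: X → 7, Y → 7; minimax = 7.
3 ≠ 7, so there is no saddle point; optimal play is mixed.
D is strictly dominated by M, so Player I never plays it.
On the remaining 2×2 (U, M vs X, Y):
Let Player I play U with probability p. Expected payoff against X: 3p + 7(1−p) = −4p + 7; against Y: 7p + 0(1−p) = 7p.
Setting these equal: −4p + 7 = 7p ⇒ −11p = -7 ⇒ p = 7/11, and the value is (-4)·(7/11) + 7 = 49/11.
For Player II: with q = P(X), equating U's and M's payoffs gives −4q + 7 = 7q ⇒ q = 7/11.

4/11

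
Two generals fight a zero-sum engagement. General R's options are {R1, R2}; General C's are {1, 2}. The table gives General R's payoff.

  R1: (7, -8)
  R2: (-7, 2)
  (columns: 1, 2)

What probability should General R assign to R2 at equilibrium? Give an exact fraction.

Row minima: R1 → -8, R2 → -7; maximin = -7.
Column maxima: 1 → 7, 2 → 2; minimax = 2.
-7 ≠ 2, so there is no saddle point; optimal play is mixed.
Let General R play R1 with probability p. Expected payoff against 1: 7p + (-7)(1−p) = 14p − 7; against 2: (-8)p + 2(1−p) = −10p + 2.
Setting these equal: 14p − 7 = −10p + 2 ⇒ 24p = 9 ⇒ p = 3/8, and the value is (14)·(3/8) − 7 = -7/4.
For General C: with q = P(1), equating R1's and R2's payoffs gives 15q − 8 = −9q + 2 ⇒ q = 5/12.

5/8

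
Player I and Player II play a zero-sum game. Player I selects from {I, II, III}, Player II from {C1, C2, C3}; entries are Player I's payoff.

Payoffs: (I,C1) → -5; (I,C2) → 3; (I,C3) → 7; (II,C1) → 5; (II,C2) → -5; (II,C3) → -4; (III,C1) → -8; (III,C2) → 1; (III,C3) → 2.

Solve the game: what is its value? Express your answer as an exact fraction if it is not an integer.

-5/9

Row minima: I → -5, II → -5, III → -8; maximin = -5.
Column maxima: C1 → 5, C2 → 3, C3 → 7; minimax = 3.
-5 ≠ 3, so there is no saddle point; optimal play is mixed.
III is strictly dominated by I, so Player I never plays it.
C3 is strictly dominated by C2 (it gives Player I strictly more in every row), so Player II never plays it.
On the remaining 2×2 (I, II vs C1, C2):
Let Player I play I with probability p. Expected payoff against C1: (-5)p + 5(1−p) = −10p + 5; against C2: 3p + (-5)(1−p) = 8p − 5.
Setting these equal: −10p + 5 = 8p − 5 ⇒ −18p = -10 ⇒ p = 5/9, and the value is (-10)·(5/9) + 5 = -5/9.
For Player II: with q = P(C1), equating I's and II's payoffs gives −8q + 3 = 10q − 5 ⇒ q = 4/9.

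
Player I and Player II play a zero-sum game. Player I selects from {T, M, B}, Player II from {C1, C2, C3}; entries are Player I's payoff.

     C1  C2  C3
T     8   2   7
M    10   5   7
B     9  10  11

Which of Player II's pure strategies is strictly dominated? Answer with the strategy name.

C2 holds Player I's payoff strictly below C3 in every row: 2 < 7, 5 < 7, 10 < 11.
So C3 is strictly dominated for Player II.

C3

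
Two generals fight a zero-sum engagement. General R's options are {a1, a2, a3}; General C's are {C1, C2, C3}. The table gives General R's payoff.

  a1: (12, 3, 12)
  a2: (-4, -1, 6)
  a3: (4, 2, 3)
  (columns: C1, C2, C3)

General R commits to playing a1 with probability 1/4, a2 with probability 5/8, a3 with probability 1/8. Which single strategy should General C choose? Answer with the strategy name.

C2

If General C plays C1, General R's expected payoff is (1/4)·12 + (5/8)·(-4) + (1/8)·4 = 1.
If General C plays C2, General R's expected payoff is (1/4)·3 + (5/8)·(-1) + (1/8)·2 = 3/8.
If General C plays C3, General R's expected payoff is (1/4)·12 + (5/8)·6 + (1/8)·3 = 57/8.
General C minimizes General R's payoff; the smallest is 3/8, so the best response is C2.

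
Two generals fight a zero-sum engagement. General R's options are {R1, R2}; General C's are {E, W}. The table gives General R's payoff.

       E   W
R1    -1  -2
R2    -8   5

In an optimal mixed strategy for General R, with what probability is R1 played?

Row minima: R1 → -2, R2 → -8; maximin = -2.
Column maxima: E → -1, W → 5; minimax = -1.
-2 ≠ -1, so there is no saddle point; optimal play is mixed.
Let General R play R1 with probability p. Expected payoff against E: (-1)p + (-8)(1−p) = 7p − 8; against W: (-2)p + 5(1−p) = −7p + 5.
Setting these equal: 7p − 8 = −7p + 5 ⇒ 14p = 13 ⇒ p = 13/14, and the value is (7)·(13/14) − 8 = -3/2.
For General C: with q = P(E), equating R1's and R2's payoffs gives q − 2 = −13q + 5 ⇒ q = 1/2.

13/14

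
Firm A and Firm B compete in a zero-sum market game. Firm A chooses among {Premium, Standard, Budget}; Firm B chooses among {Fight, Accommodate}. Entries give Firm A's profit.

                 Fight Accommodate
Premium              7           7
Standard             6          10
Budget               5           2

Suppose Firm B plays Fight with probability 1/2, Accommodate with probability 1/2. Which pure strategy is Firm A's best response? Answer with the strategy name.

Standard

Expected payoff of Premium: (1/2)·7 + (1/2)·7 = 7.
Expected payoff of Standard: (1/2)·6 + (1/2)·10 = 8.
Expected payoff of Budget: (1/2)·5 + (1/2)·2 = 7/2.
The largest is 8, so Firm A's best response is Standard.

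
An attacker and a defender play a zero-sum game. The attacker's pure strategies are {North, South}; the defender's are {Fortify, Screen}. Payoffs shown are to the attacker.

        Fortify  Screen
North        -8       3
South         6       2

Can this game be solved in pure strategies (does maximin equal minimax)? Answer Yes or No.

Row minima: North → -8, South → 2; maximin = 2.
Column maxima: Fortify → 6, Screen → 3; minimax = 3.
2 ≠ 3, so no pure-strategy equilibrium exists.

No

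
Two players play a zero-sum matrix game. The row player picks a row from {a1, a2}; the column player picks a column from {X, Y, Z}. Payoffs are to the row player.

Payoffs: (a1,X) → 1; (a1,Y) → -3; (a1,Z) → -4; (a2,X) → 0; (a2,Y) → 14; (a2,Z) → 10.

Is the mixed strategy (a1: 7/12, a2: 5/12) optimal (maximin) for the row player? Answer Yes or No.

No

Against X this mix gives (7/12)·1 + (5/12)·0 = 7/12.
Against Y this mix gives (7/12)·(-3) + (5/12)·14 = 49/12.
Against Z this mix gives (7/12)·(-4) + (5/12)·10 = 11/6.
The column player will play X, holding the row player to 7/12. Shifting weight toward the row that does better against X would raise this floor (the equalizing mix achieves 2/3 against both X and Z), so the proposed strategy is not optimal.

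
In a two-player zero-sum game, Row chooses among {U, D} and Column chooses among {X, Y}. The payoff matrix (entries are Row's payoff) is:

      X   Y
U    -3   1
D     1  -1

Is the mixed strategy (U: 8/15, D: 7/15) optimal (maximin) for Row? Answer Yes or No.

No

Against X this mix gives (8/15)·(-3) + (7/15)·1 = -17/15.
Against Y this mix gives (8/15)·1 + (7/15)·(-1) = 1/15.
Column will play X, holding Row to -17/15. Shifting weight toward the row that does better against X would raise this floor (the equalizing mix achieves -1/3 against both X and Y), so the proposed strategy is not optimal.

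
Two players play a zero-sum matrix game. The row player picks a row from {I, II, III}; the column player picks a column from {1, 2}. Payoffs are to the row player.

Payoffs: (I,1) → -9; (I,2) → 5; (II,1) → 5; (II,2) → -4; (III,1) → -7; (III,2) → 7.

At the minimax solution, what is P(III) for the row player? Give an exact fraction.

Row minima: I → -9, II → -4, III → -7; maximin = -4.
Column maxima: 1 → 5, 2 → 7; minimax = 5.
-4 ≠ 5, so there is no saddle point; optimal play is mixed.
I is strictly dominated by III, so the row player never plays it.
On the remaining 2×2 (II, III vs 1, 2):
Let the row player play II with probability p. Expected payoff against 1: 5p + (-7)(1−p) = 12p − 7; against 2: (-4)p + 7(1−p) = −11p + 7.
Setting these equal: 12p − 7 = −11p + 7 ⇒ 23p = 14 ⇒ p = 14/23, and the value is (12)·(14/23) − 7 = 7/23.
For the column player: with q = P(1), equating II's and III's payoffs gives 9q − 4 = −14q + 7 ⇒ q = 11/23.

9/23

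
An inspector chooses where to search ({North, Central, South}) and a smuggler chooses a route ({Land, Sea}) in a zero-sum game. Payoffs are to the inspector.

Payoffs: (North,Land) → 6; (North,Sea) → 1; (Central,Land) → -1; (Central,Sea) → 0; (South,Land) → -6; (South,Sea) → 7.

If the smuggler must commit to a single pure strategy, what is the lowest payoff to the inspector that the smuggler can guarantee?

6

Column maxima: Land → 6, Sea → 7.
The smallest of these is 6.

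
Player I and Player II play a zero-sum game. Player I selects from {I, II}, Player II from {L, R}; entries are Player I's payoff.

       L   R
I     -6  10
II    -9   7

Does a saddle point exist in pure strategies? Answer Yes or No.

Yes

Row minima: I → -6, II → -9; maximin = -6.
Column maxima: L → -6, R → 10; minimax = -6.
maximin = minimax = -6, so a saddle point exists.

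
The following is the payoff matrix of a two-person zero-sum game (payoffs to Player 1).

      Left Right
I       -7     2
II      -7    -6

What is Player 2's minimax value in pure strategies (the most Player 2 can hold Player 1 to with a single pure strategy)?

Column maxima: Left → -7, Right → 2.
The smallest of these is -7.

-7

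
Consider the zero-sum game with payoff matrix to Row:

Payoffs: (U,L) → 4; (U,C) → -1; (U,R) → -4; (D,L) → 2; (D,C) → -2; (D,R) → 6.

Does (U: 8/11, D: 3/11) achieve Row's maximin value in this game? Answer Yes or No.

Yes

Against L this mix gives (8/11)·4 + (3/11)·2 = 38/11.
Against C this mix gives (8/11)·(-1) + (3/11)·(-2) = -14/11.
Against R this mix gives (8/11)·(-4) + (3/11)·6 = -14/11.
All of Column's active replies (C, R) yield -14/11, and no column does worse for Row. The mix makes Column indifferent and guarantees -14/11, so it is optimal.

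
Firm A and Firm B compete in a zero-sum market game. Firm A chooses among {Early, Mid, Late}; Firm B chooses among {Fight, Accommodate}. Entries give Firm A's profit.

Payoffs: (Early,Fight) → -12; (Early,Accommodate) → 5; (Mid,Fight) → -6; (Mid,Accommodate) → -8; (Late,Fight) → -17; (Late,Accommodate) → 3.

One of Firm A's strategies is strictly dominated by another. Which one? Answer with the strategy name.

Early gives a strictly higher payoff than Late against every column: -12 > -17, 5 > 3.
So Late is strictly dominated and Firm A never plays it.

Late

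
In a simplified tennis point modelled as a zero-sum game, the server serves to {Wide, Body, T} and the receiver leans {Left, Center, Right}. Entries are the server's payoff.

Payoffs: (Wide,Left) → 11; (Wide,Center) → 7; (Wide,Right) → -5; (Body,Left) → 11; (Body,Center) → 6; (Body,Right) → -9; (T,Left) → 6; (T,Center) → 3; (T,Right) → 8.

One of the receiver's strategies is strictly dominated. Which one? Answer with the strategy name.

Center holds the server's payoff strictly below Left in every row: 7 < 11, 6 < 11, 3 < 6.
So Left is strictly dominated for the receiver.

Left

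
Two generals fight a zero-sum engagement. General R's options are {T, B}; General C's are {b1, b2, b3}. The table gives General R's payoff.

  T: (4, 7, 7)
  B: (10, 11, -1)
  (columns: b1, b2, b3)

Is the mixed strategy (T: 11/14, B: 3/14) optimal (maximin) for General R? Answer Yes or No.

Yes

Against b1 this mix gives (11/14)·4 + (3/14)·10 = 37/7.
Against b2 this mix gives (11/14)·7 + (3/14)·11 = 55/7.
Against b3 this mix gives (11/14)·7 + (3/14)·(-1) = 37/7.
All of General C's active replies (b1, b3) yield 37/7, and no column does worse for General R. The mix makes General C indifferent and guarantees 37/7, so it is optimal.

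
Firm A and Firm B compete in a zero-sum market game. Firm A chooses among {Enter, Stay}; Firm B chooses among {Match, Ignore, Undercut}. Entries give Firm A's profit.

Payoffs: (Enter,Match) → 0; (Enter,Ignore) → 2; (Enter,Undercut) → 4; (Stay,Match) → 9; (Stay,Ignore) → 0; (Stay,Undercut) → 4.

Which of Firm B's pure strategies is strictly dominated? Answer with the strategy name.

Undercut

Ignore holds Firm A's payoff strictly below Undercut in every row: 2 < 4, 0 < 4.
So Undercut is strictly dominated for Firm B.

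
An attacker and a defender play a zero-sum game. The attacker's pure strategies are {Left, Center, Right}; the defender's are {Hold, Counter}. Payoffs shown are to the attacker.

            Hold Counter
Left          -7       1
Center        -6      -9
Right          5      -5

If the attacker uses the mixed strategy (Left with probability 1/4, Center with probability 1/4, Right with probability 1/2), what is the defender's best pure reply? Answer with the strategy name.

If the defender plays Hold, the attacker's expected payoff is (1/4)·(-7) + (1/4)·(-6) + (1/2)·5 = -3/4.
If the defender plays Counter, the attacker's expected payoff is (1/4)·1 + (1/4)·(-9) + (1/2)·(-5) = -9/2.
The defender minimizes the attacker's payoff; the smallest is -9/2, so the best response is Counter.

Counter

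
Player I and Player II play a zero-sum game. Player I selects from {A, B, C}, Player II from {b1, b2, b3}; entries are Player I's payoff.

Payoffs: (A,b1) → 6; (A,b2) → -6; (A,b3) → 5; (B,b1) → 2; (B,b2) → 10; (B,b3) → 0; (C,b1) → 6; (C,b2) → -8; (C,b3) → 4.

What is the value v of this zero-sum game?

50/21

Row minima: A → -6, B → 0, C → -8; maximin = 0.
Column maxima: b1 → 6, b2 → 10, b3 → 5; minimax = 5.
0 ≠ 5, so there is no saddle point; optimal play is mixed.
b1 is strictly dominated by b3 (it gives Player I strictly more in every row), so Player II never plays it.
With b1 eliminated, C is strictly dominated by A (A gives Player I strictly more in every remaining column), so Player I never plays it.
On the remaining 2×2 (A, B vs b2, b3):
Let Player I play A with probability p. Expected payoff against b2: (-6)p + 10(1−p) = −16p + 10; against b3: 5p + 0(1−p) = 5p.
Setting these equal: −16p + 10 = 5p ⇒ −21p = -10 ⇒ p = 10/21, and the value is (-16)·(10/21) + 10 = 50/21.
For Player II: with q = P(b2), equating A's and B's payoffs gives −11q + 5 = 10q ⇒ q = 5/21.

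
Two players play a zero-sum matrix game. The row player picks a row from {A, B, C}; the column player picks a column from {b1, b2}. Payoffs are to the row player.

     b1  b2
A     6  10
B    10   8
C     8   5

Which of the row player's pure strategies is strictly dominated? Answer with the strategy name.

C

B gives a strictly higher payoff than C against every column: 10 > 8, 8 > 5.
So C is strictly dominated and the row player never plays it.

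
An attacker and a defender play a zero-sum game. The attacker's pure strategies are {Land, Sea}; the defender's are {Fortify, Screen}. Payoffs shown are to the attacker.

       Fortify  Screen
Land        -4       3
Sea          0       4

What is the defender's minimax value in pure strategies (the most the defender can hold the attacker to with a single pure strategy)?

Column maxima: Fortify → 0, Screen → 4.
The smallest of these is 0.

0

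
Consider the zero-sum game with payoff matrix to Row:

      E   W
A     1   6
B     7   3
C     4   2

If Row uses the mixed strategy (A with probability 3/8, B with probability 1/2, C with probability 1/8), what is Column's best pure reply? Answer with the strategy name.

If Column plays E, Row's expected payoff is (3/8)·1 + (1/2)·7 + (1/8)·4 = 35/8.
If Column plays W, Row's expected payoff is (3/8)·6 + (1/2)·3 + (1/8)·2 = 4.
Column minimizes Row's payoff; the smallest is 4, so the best response is W.

W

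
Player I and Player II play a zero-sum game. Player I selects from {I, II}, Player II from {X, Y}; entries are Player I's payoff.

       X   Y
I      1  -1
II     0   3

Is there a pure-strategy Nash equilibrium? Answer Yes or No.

No

Row minima: I → -1, II → 0; maximin = 0.
Column maxima: X → 1, Y → 3; minimax = 1.
0 ≠ 1, so no pure-strategy equilibrium exists.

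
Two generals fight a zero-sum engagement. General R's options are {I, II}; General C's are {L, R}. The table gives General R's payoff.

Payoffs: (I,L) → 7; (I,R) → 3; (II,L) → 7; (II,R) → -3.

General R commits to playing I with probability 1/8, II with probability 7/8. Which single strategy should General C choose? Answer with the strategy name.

R

If General C plays L, General R's expected payoff is (1/8)·7 + (7/8)·7 = 7.
If General C plays R, General R's expected payoff is (1/8)·3 + (7/8)·(-3) = -9/4.
General C minimizes General R's payoff; the smallest is -9/4, so the best response is R.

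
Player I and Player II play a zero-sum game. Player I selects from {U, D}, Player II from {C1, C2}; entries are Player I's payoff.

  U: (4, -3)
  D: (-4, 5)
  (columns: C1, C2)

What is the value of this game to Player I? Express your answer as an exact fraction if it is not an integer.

1/2

Row minima: U → -3, D → -4; maximin = -3.
Column maxima: C1 → 4, C2 → 5; minimax = 4.
-3 ≠ 4, so there is no saddle point; optimal play is mixed.
Let Player I play U with probability p. Expected payoff against C1: 4p + (-4)(1−p) = 8p − 4; against C2: (-3)p + 5(1−p) = −8p + 5.
Setting these equal: 8p − 4 = −8p + 5 ⇒ 16p = 9 ⇒ p = 9/16, and the value is (8)·(9/16) − 4 = 1/2.
For Player II: with q = P(C1), equating U's and D's payoffs gives 7q − 3 = −9q + 5 ⇒ q = 1/2.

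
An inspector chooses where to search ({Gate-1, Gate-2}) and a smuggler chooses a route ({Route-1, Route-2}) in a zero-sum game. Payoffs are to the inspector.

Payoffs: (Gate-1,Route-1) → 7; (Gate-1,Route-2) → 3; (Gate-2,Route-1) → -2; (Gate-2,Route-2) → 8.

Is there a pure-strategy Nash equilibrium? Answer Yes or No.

No

Row minima: Gate-1 → 3, Gate-2 → -2; maximin = 3.
Column maxima: Route-1 → 7, Route-2 → 8; minimax = 7.
3 ≠ 7, so no pure-strategy equilibrium exists.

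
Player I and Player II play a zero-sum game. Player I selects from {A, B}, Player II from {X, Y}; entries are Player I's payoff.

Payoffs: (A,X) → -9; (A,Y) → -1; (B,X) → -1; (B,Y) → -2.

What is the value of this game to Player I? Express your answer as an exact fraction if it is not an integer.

-17/9

Row minima: A → -9, B → -2; maximin = -2.
Column maxima: X → -1, Y → -1; minimax = -1.
-2 ≠ -1, so there is no saddle point; optimal play is mixed.
Let Player I play A with probability p. Expected payoff against X: (-9)p + (-1)(1−p) = −8p − 1; against Y: (-1)p + (-2)(1−p) = p − 2.
Setting these equal: −8p − 1 = p − 2 ⇒ −9p = -1 ⇒ p = 1/9, and the value is (-8)·(1/9) − 1 = -17/9.
For Player II: with q = P(X), equating A's and B's payoffs gives −8q − 1 = q − 2 ⇒ q = 1/9.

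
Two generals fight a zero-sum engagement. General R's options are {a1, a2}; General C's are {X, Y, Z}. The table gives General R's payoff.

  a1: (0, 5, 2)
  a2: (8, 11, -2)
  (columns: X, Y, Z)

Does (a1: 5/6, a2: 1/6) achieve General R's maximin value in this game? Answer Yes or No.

Yes

Against X this mix gives (5/6)·0 + (1/6)·8 = 4/3.
Against Y this mix gives (5/6)·5 + (1/6)·11 = 6.
Against Z this mix gives (5/6)·2 + (1/6)·(-2) = 4/3.
All of General C's active replies (X, Z) yield 4/3, and no column does worse for General R. The mix makes General C indifferent and guarantees 4/3, so it is optimal.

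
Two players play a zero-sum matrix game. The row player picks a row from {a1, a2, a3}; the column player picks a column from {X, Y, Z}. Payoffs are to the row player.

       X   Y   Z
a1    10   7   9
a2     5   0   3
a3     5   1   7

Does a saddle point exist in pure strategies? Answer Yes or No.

Yes

Row minima: a1 → 7, a2 → 0, a3 → 1; maximin = 7.
Column maxima: X → 10, Y → 7, Z → 9; minimax = 7.
maximin = minimax = 7, so a saddle point exists.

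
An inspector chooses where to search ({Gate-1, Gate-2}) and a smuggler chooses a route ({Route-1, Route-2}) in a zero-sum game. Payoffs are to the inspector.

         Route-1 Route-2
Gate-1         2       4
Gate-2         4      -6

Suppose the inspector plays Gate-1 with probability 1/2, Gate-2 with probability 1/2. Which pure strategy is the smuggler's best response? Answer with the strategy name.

If the smuggler plays Route-1, the inspector's expected payoff is (1/2)·2 + (1/2)·4 = 3.
If the smuggler plays Route-2, the inspector's expected payoff is (1/2)·4 + (1/2)·(-6) = -1.
The smuggler minimizes the inspector's payoff; the smallest is -1, so the best response is Route-2.

Route-2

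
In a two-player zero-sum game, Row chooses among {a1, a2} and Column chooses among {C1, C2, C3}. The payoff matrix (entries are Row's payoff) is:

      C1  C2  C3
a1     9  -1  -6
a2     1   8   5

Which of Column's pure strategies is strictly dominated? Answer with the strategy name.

C2

C3 holds Row's payoff strictly below C2 in every row: -6 < -1, 5 < 8.
So C2 is strictly dominated for Column.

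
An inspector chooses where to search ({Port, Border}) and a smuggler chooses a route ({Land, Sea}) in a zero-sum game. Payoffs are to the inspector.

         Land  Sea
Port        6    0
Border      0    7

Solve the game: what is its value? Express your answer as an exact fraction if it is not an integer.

42/13

Row minima: Port → 0, Border → 0; maximin = 0.
Column maxima: Land → 6, Sea → 7; minimax = 6.
0 ≠ 6, so there is no saddle point; optimal play is mixed.
Let the inspector play Port with probability p. Expected payoff against Land: 6p + 0(1−p) = 6p; against Sea: 0p + 7(1−p) = −7p + 7.
Setting these equal: 6p = −7p + 7 ⇒ 13p = 7 ⇒ p = 7/13, and the value is (6)·(7/13) = 42/13.
For the smuggler: with q = P(Land), equating Port's and Border's payoffs gives 6q = −7q + 7 ⇒ q = 7/13.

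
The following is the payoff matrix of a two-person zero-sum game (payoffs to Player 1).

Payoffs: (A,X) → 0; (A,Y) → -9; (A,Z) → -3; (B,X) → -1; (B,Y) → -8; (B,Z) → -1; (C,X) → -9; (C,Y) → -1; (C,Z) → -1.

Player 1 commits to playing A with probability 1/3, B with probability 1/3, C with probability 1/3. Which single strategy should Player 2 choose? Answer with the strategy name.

Y

If Player 2 plays X, Player 1's expected payoff is (1/3)·0 + (1/3)·(-1) + (1/3)·(-9) = -10/3.
If Player 2 plays Y, Player 1's expected payoff is (1/3)·(-9) + (1/3)·(-8) + (1/3)·(-1) = -6.
If Player 2 plays Z, Player 1's expected payoff is (1/3)·(-3) + (1/3)·(-1) + (1/3)·(-1) = -5/3.
Player 2 minimizes Player 1's payoff; the smallest is -6, so the best response is Y.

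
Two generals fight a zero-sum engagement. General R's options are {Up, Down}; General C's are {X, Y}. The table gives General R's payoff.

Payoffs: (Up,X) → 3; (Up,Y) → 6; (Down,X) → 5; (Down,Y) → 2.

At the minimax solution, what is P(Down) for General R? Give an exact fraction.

1/2

Row minima: Up → 3, Down → 2; maximin = 3.
Column maxima: X → 5, Y → 6; minimax = 5.
3 ≠ 5, so there is no saddle point; optimal play is mixed.
Let General R play Up with probability p. Expected payoff against X: 3p + 5(1−p) = −2p + 5; against Y: 6p + 2(1−p) = 4p + 2.
Setting these equal: −2p + 5 = 4p + 2 ⇒ −6p = -3 ⇒ p = 1/2, and the value is (-2)·(1/2) + 5 = 4.
For General C: with q = P(X), equating Up's and Down's payoffs gives −3q + 6 = 3q + 2 ⇒ q = 2/3.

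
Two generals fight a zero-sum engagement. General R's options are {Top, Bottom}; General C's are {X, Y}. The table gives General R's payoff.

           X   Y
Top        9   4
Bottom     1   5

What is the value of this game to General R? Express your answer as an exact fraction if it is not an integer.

41/9

Row minima: Top → 4, Bottom → 1; maximin = 4.
Column maxima: X → 9, Y → 5; minimax = 5.
4 ≠ 5, so there is no saddle point; optimal play is mixed.
Let General R play Top with probability p. Expected payoff against X: 9p + 1(1−p) = 8p + 1; against Y: 4p + 5(1−p) = −p + 5.
Setting these equal: 8p + 1 = −p + 5 ⇒ 9p = 4 ⇒ p = 4/9, and the value is (8)·(4/9) + 1 = 41/9.
For General C: with q = P(X), equating Top's and Bottom's payoffs gives 5q + 4 = −4q + 5 ⇒ q = 1/9.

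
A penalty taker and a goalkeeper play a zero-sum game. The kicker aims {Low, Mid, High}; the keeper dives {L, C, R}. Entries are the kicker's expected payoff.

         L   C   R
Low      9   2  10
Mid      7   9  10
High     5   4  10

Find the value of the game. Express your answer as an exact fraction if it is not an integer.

67/9

Row minima: Low → 2, Mid → 7, High → 4; maximin = 7.
Column maxima: L → 9, C → 9, R → 10; minimax = 9.
7 ≠ 9, so there is no saddle point; optimal play is mixed.
R is strictly dominated by L (it gives the kicker strictly more in every row), so the keeper never plays it.
With R eliminated, High is strictly dominated by Mid (Mid gives the kicker strictly more in every remaining column), so the kicker never plays it.
On the remaining 2×2 (Low, Mid vs L, C):
Let the kicker play Low with probability p. Expected payoff against L: 9p + 7(1−p) = 2p + 7; against C: 2p + 9(1−p) = −7p + 9.
Setting these equal: 2p + 7 = −7p + 9 ⇒ 9p = 2 ⇒ p = 2/9, and the value is (2)·(2/9) + 7 = 67/9.
For the keeper: with q = P(L), equating Low's and Mid's payoffs gives 7q + 2 = −2q + 9 ⇒ q = 7/9.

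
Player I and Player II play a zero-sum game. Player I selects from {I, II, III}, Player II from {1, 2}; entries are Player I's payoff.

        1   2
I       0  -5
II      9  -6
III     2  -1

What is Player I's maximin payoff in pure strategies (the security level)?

-1

Row minima: I → -5, II → -6, III → -1.
The best of these is -1.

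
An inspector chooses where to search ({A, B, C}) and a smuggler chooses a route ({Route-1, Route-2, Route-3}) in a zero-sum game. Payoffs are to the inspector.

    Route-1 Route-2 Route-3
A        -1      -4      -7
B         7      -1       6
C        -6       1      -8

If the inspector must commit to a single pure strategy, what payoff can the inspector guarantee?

Row minima: A → -7, B → -1, C → -8.
The best of these is -1.

-1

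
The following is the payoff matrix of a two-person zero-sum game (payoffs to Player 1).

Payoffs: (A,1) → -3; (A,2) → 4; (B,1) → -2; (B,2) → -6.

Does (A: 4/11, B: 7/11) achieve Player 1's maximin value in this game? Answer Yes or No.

Against 1 this mix gives (4/11)·(-3) + (7/11)·(-2) = -26/11.
Against 2 this mix gives (4/11)·4 + (7/11)·(-6) = -26/11.
All of Player 2's active replies (1, 2) yield -26/11, and no column does worse for Player 1. The mix makes Player 2 indifferent and guarantees -26/11, so it is optimal.

Yes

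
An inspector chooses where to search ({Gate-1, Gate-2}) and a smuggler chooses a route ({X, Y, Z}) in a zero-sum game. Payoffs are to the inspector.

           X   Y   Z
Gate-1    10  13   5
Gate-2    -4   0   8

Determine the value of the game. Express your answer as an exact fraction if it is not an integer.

100/17

Row minima: Gate-1 → 5, Gate-2 → -4; maximin = 5.
Column maxima: X → 10, Y → 13, Z → 8; minimax = 8.
5 ≠ 8, so there is no saddle point; optimal play is mixed.
Y is strictly dominated by X (it gives the inspector strictly more in every row), so the smuggler never plays it.
On the remaining 2×2 (Gate-1, Gate-2 vs X, Z):
Let the inspector play Gate-1 with probability p. Expected payoff against X: 10p + (-4)(1−p) = 14p − 4; against Z: 5p + 8(1−p) = −3p + 8.
Setting these equal: 14p − 4 = −3p + 8 ⇒ 17p = 12 ⇒ p = 12/17, and the value is (14)·(12/17) − 4 = 100/17.
For the smuggler: with q = P(X), equating Gate-1's and Gate-2's payoffs gives 5q + 5 = −12q + 8 ⇒ q = 3/17.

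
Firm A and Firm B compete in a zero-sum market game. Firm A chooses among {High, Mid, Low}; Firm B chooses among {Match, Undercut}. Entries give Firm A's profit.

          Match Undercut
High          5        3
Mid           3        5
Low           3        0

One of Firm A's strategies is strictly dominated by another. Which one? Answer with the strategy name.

Low

High gives a strictly higher payoff than Low against every column: 5 > 3, 3 > 0.
So Low is strictly dominated and Firm A never plays it.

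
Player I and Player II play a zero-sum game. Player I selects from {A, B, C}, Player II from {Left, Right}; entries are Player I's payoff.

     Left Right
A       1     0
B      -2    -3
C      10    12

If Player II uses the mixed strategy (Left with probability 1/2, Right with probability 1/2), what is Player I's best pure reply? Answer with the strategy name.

Expected payoff of A: (1/2)·1 + (1/2)·0 = 1/2.
Expected payoff of B: (1/2)·(-2) + (1/2)·(-3) = -5/2.
Expected payoff of C: (1/2)·10 + (1/2)·12 = 11.
The largest is 11, so Player I's best response is C.

C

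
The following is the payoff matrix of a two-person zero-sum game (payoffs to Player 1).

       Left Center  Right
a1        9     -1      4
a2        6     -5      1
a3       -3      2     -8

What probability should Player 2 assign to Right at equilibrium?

1/5

Row minima: a1 → -1, a2 → -5, a3 → -8; maximin = -1.
Column maxima: Left → 9, Center → 2, Right → 4; minimax = 2.
-1 ≠ 2, so there is no saddle point; optimal play is mixed.
a2 is strictly dominated by a1, so Player 1 never plays it.
Left is strictly dominated by Right (it gives Player 1 strictly more in every row), so Player 2 never plays it.
On the remaining 2×2 (a1, a3 vs Center, Right):
Let Player 1 play a1 with probability p. Expected payoff against Center: (-1)p + 2(1−p) = −3p + 2; against Right: 4p + (-8)(1−p) = 12p − 8.
Setting these equal: −3p + 2 = 12p − 8 ⇒ −15p = -10 ⇒ p = 2/3, and the value is (-3)·(2/3) + 2 = 0.
For Player 2: with q = P(Center), equating a1's and a3's payoffs gives −5q + 4 = 10q − 8 ⇒ q = 4/5.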